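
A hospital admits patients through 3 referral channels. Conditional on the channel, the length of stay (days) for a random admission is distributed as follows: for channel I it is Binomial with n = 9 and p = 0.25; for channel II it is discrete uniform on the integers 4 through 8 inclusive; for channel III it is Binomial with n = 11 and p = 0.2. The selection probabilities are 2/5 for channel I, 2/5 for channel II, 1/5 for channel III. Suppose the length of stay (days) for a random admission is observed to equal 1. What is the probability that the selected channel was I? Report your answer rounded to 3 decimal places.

Likelihoods P(X=1 | ·): I: 0.225254; II: 0; III: 0.236223.
Posterior ∝ prior × likelihood. Numerator for I: 0.4·0.225254 = 0.0901016.
Normalizing constant: 0.4·0.225254 + 0.4·0 + 0.2·0.236223 = 0.137346.
P(I | observation) = 0.0901016 / 0.137346 = 0.656018.

0.656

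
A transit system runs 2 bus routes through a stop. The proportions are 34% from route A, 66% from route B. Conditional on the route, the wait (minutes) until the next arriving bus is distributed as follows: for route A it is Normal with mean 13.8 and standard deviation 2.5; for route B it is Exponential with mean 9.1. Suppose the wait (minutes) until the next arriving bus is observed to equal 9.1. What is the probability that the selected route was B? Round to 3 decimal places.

0.742

Likelihoods f(9.1 | ·): A: 0.0272574; B: 0.0404263.
Posterior ∝ prior × likelihood. Numerator for B: 0.66·0.0404263 = 0.0266814.
Normalizing constant: 0.34·0.0272574 + 0.66·0.0404263 = 0.0359489.
P(B | observation) = 0.0266814 / 0.0359489 = 0.742203.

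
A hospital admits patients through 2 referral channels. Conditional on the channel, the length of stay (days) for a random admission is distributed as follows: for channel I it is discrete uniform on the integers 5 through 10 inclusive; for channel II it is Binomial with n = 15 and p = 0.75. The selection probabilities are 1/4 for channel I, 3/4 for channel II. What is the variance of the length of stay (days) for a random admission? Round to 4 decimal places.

5.4753

Per component, I: μ=7.5, E[X²]=59.1667; II: μ=11.25, E[X²]=129.375.
E[X] = 0.25·7.5 + 0.75·11.25 = 10.3125.
E[X²] = 0.25·59.1667 + 0.75·129.375 = 111.823.
Var(X) = E[X²] − (E[X])² = 111.823 − 106.348 = 5.47526.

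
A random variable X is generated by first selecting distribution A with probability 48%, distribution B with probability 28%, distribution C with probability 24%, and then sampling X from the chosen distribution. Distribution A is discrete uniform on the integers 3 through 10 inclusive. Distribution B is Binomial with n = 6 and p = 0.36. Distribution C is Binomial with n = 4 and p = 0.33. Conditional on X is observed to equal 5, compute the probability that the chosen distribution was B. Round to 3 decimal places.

Likelihoods P(X=5 | ·): A: 0.125; B: 0.023219; C: 0.
Posterior ∝ prior × likelihood. Numerator for B: 0.28·0.023219 = 0.00650132.
Normalizing constant: 0.48·0.125 + 0.28·0.023219 + 0.24·0 = 0.0665013.
P(B | observation) = 0.00650132 / 0.0665013 = 0.0977623.

0.098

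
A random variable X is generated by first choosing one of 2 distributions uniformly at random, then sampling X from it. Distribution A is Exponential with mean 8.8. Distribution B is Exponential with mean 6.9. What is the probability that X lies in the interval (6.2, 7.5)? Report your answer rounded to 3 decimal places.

0.069

Conditional on each component, P(6.2 < X < 7.5): A: 0.0678886; B: 0.069918.
By total probability, P(6.2 < X < 7.5) = 0.5·0.0678886 + 0.5·0.069918 = 0.0689033.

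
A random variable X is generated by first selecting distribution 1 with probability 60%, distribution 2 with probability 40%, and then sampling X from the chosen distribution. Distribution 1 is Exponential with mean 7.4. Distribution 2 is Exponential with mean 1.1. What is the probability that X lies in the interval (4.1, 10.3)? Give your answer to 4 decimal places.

Conditional on each component, P(4.1 < X < 10.3): 1: 0.326011; 2: 0.0239726.
By total probability, P(4.1 < X < 10.3) = 0.6·0.326011 + 0.4·0.0239726 = 0.205196.

0.2052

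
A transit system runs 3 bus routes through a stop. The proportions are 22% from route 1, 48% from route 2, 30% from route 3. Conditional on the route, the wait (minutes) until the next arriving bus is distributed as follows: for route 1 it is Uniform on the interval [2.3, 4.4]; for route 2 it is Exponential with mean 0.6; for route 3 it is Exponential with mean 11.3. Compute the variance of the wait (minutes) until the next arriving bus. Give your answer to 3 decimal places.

60.017

Per component, 1: μ=3.35, E[X²]=11.59; 2: μ=0.6, E[X²]=0.72; 3: μ=11.3, E[X²]=255.38.
E[X] = 0.22·3.35 + 0.48·0.6 + 0.3·11.3 = 4.415.
E[X²] = 0.22·11.59 + 0.48·0.72 + 0.3·255.38 = 79.5094.
Var(X) = E[X²] − (E[X])² = 79.5094 − 19.4922 = 60.0172.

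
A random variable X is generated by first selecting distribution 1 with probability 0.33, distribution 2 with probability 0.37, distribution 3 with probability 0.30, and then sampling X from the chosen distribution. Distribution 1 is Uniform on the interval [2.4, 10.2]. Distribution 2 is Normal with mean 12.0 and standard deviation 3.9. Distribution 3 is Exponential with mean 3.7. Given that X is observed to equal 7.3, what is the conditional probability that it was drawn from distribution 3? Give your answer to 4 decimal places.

Likelihoods f(7.3 | ·): 1: 0.128205; 2: 0.0494852; 3: 0.0375792.
Posterior ∝ prior × likelihood. Numerator for 3: 0.3·0.0375792 = 0.0112737.
Normalizing constant: 0.33·0.128205 + 0.37·0.0494852 + 0.3·0.0375792 = 0.071891.
P(3 | observation) = 0.0112737 / 0.071891 = 0.156817.

0.1568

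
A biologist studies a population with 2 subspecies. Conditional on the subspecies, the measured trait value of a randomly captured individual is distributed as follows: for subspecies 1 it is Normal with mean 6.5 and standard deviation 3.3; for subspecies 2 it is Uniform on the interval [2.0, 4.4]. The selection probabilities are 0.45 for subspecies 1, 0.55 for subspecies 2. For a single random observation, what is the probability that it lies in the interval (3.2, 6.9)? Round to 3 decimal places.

0.450

Conditional on each subspecies, P(3.2 < X < 6.9): 1: 0.389583; 2: 0.5.
By total probability, P(3.2 < X < 6.9) = 0.45·0.389583 + 0.55·0.5 = 0.450312.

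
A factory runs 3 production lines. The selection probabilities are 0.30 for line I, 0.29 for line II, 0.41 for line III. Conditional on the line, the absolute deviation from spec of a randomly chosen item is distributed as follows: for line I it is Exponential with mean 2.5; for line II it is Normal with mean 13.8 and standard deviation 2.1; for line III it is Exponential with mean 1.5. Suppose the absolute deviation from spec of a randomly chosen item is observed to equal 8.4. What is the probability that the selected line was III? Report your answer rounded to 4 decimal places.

Likelihoods f(8.4 | ·): I: 0.0138941; II: 0.00696402; III: 0.00246524.
Posterior ∝ prior × likelihood. Numerator for III: 0.41·0.00246524 = 0.00101075.
Normalizing constant: 0.3·0.0138941 + 0.29·0.00696402 + 0.41·0.00246524 = 0.00719855.
P(III | observation) = 0.00101075 / 0.00719855 = 0.14041.

0.1404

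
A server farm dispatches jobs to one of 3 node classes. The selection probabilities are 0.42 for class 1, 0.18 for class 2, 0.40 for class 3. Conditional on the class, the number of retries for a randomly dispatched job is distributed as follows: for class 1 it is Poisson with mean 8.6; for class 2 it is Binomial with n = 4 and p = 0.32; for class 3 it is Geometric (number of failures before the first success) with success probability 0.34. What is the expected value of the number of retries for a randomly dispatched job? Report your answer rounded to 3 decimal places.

Component means — 1: 8.6; 2: 1.28; 3: 1.94118.
E[X] = 0.42·8.6 + 0.18·1.28 + 0.4·1.94118 = 4.61887.

4.619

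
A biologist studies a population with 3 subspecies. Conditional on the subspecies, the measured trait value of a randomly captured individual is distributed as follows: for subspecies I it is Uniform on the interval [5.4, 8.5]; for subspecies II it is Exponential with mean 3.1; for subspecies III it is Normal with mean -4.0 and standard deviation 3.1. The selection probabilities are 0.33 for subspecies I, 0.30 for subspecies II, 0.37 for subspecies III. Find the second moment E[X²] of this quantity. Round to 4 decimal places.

For each component E[X²] = Var + (mean)², giving I: 49.1033; II: 19.22; III: 25.61.
Overall E[X²] = 0.33·49.1033 + 0.3·19.22 + 0.37·25.61 = 31.4458.

31.4458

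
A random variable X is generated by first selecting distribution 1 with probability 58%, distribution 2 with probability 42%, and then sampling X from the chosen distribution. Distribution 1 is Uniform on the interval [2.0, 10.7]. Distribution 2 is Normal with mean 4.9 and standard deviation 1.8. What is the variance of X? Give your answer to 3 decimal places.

5.531

Per component, 1: μ=6.35, E[X²]=46.63; 2: μ=4.9, E[X²]=27.25.
E[X] = 0.58·6.35 + 0.42·4.9 = 5.741.
E[X²] = 0.58·46.63 + 0.42·27.25 = 38.4904.
Var(X) = E[X²] − (E[X])² = 38.4904 − 32.9591 = 5.53132.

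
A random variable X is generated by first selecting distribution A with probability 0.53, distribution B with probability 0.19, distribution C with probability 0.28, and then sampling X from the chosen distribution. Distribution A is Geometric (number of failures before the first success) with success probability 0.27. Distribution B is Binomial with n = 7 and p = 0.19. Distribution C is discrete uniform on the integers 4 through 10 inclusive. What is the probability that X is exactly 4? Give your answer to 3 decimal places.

Conditional on each component, P(X = 4): A: 0.0766753; B: 0.0242403; C: 0.142857.
By total probability, P(X = 4) = 0.53·0.0766753 + 0.19·0.0242403 + 0.28·0.142857 = 0.0852435.

0.085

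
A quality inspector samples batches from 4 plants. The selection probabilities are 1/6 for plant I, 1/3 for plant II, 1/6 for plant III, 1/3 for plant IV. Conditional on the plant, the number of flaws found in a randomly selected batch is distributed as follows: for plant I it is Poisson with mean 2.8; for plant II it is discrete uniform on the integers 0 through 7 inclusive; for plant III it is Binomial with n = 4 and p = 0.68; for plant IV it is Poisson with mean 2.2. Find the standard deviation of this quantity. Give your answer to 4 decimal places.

1.8382

Per component, I: μ=2.8, E[X²]=10.64; II: μ=3.5, E[X²]=17.5; III: μ=2.72, E[X²]=8.2688; IV: μ=2.2, E[X²]=7.04.
E[X] = 0.166667·2.8 + 0.333333·3.5 + 0.166667·2.72 + 0.333333·2.2 = 2.82.
E[X²] = 0.166667·10.64 + 0.333333·17.5 + 0.166667·8.2688 + 0.333333·7.04 = 11.3315.
Var(X) = E[X²] − (E[X])² = 11.3315 − 7.9524 = 3.37907.
SD(X) = √3.37907 = 1.83822.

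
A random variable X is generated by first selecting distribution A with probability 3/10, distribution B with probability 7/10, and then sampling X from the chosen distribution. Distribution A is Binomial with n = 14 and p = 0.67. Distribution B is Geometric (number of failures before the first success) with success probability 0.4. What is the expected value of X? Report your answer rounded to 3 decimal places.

Component means — A: 9.38; B: 1.5.
E[X] = 0.3·9.38 + 0.7·1.5 = 3.864.

3.864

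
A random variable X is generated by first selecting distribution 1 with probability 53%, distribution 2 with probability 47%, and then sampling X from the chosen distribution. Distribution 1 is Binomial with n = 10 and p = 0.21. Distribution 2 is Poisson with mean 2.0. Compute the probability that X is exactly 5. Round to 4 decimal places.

0.0337

Conditional on each component, P(X = 5): 1: 0.0316689; 2: 0.0360894.
By total probability, P(X = 5) = 0.53·0.0316689 + 0.47·0.0360894 = 0.0337465.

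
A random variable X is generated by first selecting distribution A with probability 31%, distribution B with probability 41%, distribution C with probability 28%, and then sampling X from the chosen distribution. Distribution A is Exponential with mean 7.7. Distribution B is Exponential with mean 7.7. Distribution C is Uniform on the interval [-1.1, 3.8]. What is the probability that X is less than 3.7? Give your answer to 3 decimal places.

Conditional on each component, P(X < 3.7): A: 0.381538; B: 0.381538; C: 0.979592.
By total probability, P(X < 3.7) = 0.31·0.381538 + 0.41·0.381538 + 0.28·0.979592 = 0.548993.

0.549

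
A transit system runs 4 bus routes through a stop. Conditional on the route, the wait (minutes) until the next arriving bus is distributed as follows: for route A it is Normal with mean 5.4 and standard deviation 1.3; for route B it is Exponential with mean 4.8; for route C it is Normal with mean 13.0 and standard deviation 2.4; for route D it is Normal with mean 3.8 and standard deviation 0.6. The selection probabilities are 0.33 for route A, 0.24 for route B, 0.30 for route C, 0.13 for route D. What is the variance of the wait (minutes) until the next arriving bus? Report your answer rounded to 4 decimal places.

21.8921

Per component, A: μ=5.4, E[X²]=30.85; B: μ=4.8, E[X²]=46.08; C: μ=13, E[X²]=174.76; D: μ=3.8, E[X²]=14.8.
E[X] = 0.33·5.4 + 0.24·4.8 + 0.3·13 + 0.13·3.8 = 7.328.
E[X²] = 0.33·30.85 + 0.24·46.08 + 0.3·174.76 + 0.13·14.8 = 75.5917.
Var(X) = E[X²] − (E[X])² = 75.5917 − 53.6996 = 21.8921.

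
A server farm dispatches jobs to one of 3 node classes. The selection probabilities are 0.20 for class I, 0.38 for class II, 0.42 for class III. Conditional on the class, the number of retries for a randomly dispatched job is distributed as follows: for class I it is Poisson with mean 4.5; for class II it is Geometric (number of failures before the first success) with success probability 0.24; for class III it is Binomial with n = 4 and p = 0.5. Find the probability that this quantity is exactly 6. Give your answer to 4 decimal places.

0.0432

Conditional on each class, P(X = 6): I: 0.12812; II: 0.046248; III: 0.
By total probability, P(X = 6) = 0.2·0.12812 + 0.38·0.046248 + 0.42·0 = 0.0431983.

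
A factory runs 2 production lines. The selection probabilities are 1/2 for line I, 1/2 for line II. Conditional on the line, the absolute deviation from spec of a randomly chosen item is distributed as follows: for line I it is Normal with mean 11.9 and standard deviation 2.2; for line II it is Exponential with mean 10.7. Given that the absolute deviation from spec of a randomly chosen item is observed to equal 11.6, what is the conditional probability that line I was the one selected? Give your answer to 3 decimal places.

Likelihoods f(11.6 | ·): I: 0.179659; II: 0.0316077.
Posterior ∝ prior × likelihood. Numerator for I: 0.5·0.179659 = 0.0898296.
Normalizing constant: 0.5·0.179659 + 0.5·0.0316077 = 0.105633.
P(I | observation) = 0.0898296 / 0.105633 = 0.85039.

0.850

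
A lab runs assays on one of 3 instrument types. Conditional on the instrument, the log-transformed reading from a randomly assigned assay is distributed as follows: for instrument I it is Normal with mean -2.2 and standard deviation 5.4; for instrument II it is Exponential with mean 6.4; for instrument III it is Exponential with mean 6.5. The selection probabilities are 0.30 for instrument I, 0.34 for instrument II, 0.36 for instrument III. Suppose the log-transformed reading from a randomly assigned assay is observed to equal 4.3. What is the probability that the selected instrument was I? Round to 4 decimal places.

0.1616

Likelihoods f(4.3 | ·): I: 0.0358007; II: 0.0798047; III: 0.0793934.
Posterior ∝ prior × likelihood. Numerator for I: 0.3·0.0358007 = 0.0107402.
Normalizing constant: 0.3·0.0358007 + 0.34·0.0798047 + 0.36·0.0793934 = 0.0664554.
P(I | observation) = 0.0107402 / 0.0664554 = 0.161615.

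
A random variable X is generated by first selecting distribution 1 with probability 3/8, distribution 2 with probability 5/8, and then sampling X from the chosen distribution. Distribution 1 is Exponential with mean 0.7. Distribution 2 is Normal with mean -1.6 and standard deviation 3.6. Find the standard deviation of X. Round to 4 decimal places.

Per component, 1: μ=0.7, E[X²]=0.98; 2: μ=-1.6, E[X²]=15.52.
E[X] = 0.375·0.7 + 0.625·-1.6 = -0.7375.
E[X²] = 0.375·0.98 + 0.625·15.52 = 10.0675.
Var(X) = E[X²] − (E[X])² = 10.0675 − 0.543906 = 9.52359.
SD(X) = √9.52359 = 3.08603.

3.0860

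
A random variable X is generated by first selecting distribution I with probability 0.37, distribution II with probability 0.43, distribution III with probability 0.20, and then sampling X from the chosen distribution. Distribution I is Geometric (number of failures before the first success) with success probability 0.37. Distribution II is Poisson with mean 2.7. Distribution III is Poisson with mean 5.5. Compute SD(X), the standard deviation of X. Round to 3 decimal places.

2.421

Per component, I: μ=1.7027, E[X²]=7.5011; II: μ=2.7, E[X²]=9.99; III: μ=5.5, E[X²]=35.75.
E[X] = 0.37·1.7027 + 0.43·2.7 + 0.2·5.5 = 2.891.
E[X²] = 0.37·7.5011 + 0.43·9.99 + 0.2·35.75 = 14.2211.
Var(X) = E[X²] − (E[X])² = 14.2211 − 8.35788 = 5.86322.
SD(X) = √5.86322 = 2.42141.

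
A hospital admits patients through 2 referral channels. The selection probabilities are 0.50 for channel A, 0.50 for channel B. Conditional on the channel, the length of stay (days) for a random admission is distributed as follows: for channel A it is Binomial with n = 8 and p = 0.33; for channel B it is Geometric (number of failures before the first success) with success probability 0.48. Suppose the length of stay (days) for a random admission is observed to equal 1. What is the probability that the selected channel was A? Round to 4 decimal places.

0.3906

Likelihoods P(X=1 | ·): A: 0.160003; B: 0.2496.
Posterior ∝ prior × likelihood. Numerator for A: 0.5·0.160003 = 0.0800014.
Normalizing constant: 0.5·0.160003 + 0.5·0.2496 = 0.204801.
P(A | observation) = 0.0800014 / 0.204801 = 0.390629.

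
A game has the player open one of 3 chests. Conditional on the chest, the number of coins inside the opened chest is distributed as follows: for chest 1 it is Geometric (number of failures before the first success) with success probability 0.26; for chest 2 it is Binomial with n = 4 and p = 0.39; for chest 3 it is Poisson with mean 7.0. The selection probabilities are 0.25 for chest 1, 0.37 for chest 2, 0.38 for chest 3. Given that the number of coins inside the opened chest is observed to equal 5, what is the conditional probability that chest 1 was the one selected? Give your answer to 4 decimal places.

0.2291

Likelihoods P(X=5 | ·): 1: 0.0576942; 2: 0; 3: 0.127717.
Posterior ∝ prior × likelihood. Numerator for 1: 0.25·0.0576942 = 0.0144235.
Normalizing constant: 0.25·0.0576942 + 0.37·0 + 0.38·0.127717 = 0.0629559.
P(1 | observation) = 0.0144235 / 0.0629559 = 0.229106.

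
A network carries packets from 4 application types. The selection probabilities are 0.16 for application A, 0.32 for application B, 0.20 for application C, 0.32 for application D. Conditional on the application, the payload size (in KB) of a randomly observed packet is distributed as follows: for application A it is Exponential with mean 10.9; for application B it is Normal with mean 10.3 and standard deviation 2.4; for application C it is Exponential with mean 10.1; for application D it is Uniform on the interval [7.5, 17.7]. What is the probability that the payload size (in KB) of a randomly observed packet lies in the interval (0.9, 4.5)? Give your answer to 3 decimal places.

Conditional on each application, P(0.9 < X < 4.5): A: 0.258983; B: 0.00778679; C: 0.274271; D: 0.
By total probability, P(0.9 < X < 4.5) = 0.16·0.258983 + 0.32·0.00778679 + 0.2·0.274271 + 0.32·0 = 0.0987831.

0.099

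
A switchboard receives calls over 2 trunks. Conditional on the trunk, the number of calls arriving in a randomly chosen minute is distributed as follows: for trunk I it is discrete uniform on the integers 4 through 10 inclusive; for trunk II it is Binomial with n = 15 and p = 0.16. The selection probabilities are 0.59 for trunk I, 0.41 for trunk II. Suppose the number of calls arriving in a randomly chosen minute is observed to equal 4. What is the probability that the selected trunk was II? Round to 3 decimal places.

Likelihoods P(X=4 | ·): I: 0.142857; II: 0.131427.
Posterior ∝ prior × likelihood. Numerator for II: 0.41·0.131427 = 0.0538851.
Normalizing constant: 0.59·0.142857 + 0.41·0.131427 = 0.138171.
P(II | observation) = 0.0538851 / 0.138171 = 0.389989.

0.390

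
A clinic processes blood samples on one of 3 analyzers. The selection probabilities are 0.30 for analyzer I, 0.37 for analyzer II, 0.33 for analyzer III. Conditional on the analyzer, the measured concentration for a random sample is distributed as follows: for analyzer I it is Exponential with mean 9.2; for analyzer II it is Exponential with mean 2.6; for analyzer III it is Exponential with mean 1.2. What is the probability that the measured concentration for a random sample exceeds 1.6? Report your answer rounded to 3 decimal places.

0.539

Conditional on each analyzer, P(X > 1.6): I: 0.84037; II: 0.540433; III: 0.263597.
By total probability, P(X > 1.6) = 0.3·0.84037 + 0.37·0.540433 + 0.33·0.263597 = 0.539058.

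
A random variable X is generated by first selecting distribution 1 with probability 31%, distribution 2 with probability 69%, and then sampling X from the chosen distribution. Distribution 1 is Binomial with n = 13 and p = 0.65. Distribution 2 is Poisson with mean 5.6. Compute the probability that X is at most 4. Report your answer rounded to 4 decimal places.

Conditional on each component, P(X ≤ 4): 1: 0.0125739; 2: 0.34215.
By total probability, P(X ≤ 4) = 0.31·0.0125739 + 0.69·0.34215 = 0.239981.

0.2400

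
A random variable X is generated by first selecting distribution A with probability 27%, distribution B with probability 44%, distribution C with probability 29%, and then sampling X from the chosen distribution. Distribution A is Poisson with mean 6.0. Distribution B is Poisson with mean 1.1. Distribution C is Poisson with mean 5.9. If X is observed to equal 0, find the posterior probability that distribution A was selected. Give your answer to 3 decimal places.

Likelihoods P(X=0 | ·): A: 0.00247875; B: 0.332871; C: 0.00273944.
Posterior ∝ prior × likelihood. Numerator for A: 0.27·0.00247875 = 0.000669263.
Normalizing constant: 0.27·0.00247875 + 0.44·0.332871 + 0.29·0.00273944 = 0.147927.
P(A | observation) = 0.000669263 / 0.147927 = 0.00452428.

0.005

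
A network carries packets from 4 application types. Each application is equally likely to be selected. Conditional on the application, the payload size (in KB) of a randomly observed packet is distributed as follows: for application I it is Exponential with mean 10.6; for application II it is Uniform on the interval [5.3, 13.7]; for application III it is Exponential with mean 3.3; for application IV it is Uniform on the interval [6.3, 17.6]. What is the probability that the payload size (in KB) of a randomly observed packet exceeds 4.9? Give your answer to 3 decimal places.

0.714

Conditional on each application, P(X > 4.9): I: 0.629856; II: 1; III: 0.226537; IV: 1.
By total probability, P(X > 4.9) = 0.25·0.629856 + 0.25·1 + 0.25·0.226537 + 0.25·1 = 0.714098.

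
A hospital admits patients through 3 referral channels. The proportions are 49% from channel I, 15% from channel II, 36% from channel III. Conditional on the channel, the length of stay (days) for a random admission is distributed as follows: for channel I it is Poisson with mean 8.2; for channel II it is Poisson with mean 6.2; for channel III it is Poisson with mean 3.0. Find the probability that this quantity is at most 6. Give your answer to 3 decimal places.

Conditional on each channel, P(X ≤ 6): I: 0.289562; II: 0.574213; III: 0.966491.
By total probability, P(X ≤ 6) = 0.49·0.289562 + 0.15·0.574213 + 0.36·0.966491 = 0.575954.

0.576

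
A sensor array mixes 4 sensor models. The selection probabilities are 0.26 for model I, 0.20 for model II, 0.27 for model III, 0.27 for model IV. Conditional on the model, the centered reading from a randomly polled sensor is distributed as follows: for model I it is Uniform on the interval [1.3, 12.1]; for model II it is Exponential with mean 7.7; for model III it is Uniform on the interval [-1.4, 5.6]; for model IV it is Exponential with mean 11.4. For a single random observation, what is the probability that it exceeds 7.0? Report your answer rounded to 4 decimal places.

Conditional on each model, P(X > 7.0): I: 0.472222; II: 0.40289; III: 0; IV: 0.541163.
By total probability, P(X > 7.0) = 0.26·0.472222 + 0.2·0.40289 + 0.27·0 + 0.27·0.541163 = 0.34947.

0.3495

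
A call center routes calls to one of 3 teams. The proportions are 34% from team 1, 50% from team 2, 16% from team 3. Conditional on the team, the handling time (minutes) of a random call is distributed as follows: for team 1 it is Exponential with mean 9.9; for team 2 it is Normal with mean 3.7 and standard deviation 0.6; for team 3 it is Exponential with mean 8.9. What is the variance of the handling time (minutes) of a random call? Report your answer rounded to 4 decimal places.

Per component, 1: μ=9.9, E[X²]=196.02; 2: μ=3.7, E[X²]=14.05; 3: μ=8.9, E[X²]=158.42.
E[X] = 0.34·9.9 + 0.5·3.7 + 0.16·8.9 = 6.64.
E[X²] = 0.34·196.02 + 0.5·14.05 + 0.16·158.42 = 99.019.
Var(X) = E[X²] − (E[X])² = 99.019 − 44.0896 = 54.9294.

54.9294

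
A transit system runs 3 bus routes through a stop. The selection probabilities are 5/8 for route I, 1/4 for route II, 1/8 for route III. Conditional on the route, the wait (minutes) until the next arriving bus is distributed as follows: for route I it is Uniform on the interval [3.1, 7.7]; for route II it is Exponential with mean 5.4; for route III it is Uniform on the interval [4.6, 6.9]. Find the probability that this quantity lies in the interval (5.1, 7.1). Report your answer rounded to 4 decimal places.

Conditional on each route, P(5.1 < X < 7.1): I: 0.434783; II: 0.120372; III: 0.782609.
By total probability, P(5.1 < X < 7.1) = 0.625·0.434783 + 0.25·0.120372 + 0.125·0.782609 = 0.399658.

0.3997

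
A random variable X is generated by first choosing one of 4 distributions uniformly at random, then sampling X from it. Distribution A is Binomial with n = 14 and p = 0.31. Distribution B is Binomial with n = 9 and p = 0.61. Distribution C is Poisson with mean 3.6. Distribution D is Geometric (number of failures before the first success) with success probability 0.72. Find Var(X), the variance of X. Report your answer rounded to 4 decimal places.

Per component, A: μ=4.34, E[X²]=21.8302; B: μ=5.49, E[X²]=32.2812; C: μ=3.6, E[X²]=16.56; D: μ=0.388889, E[X²]=0.691358.
E[X] = 0.25·4.34 + 0.25·5.49 + 0.25·3.6 + 0.25·0.388889 = 3.45472.
E[X²] = 0.25·21.8302 + 0.25·32.2812 + 0.25·16.56 + 0.25·0.691358 = 17.8407.
Var(X) = E[X²] − (E[X])² = 17.8407 − 11.9351 = 5.90558.

5.9056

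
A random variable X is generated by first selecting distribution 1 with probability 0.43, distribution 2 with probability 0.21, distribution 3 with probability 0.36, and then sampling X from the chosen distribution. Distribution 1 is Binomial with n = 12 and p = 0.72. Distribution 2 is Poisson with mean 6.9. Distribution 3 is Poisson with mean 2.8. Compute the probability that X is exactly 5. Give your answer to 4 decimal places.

0.0679

Conditional on each component, P(X = 5): 1: 0.0206773; 2: 0.131351; 3: 0.0872136.
By total probability, P(X = 5) = 0.43·0.0206773 + 0.21·0.131351 + 0.36·0.0872136 = 0.0678718.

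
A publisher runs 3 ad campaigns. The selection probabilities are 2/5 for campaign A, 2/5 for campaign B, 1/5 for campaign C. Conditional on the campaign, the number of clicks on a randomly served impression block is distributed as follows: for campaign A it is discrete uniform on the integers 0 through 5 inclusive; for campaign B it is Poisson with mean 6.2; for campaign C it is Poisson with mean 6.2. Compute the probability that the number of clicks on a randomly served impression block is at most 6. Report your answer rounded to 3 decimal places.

Conditional on each campaign, P(X ≤ 6): A: 1; B: 0.574213; C: 0.574213.
By total probability, P(X ≤ 6) = 0.4·1 + 0.4·0.574213 + 0.2·0.574213 = 0.744528.

0.745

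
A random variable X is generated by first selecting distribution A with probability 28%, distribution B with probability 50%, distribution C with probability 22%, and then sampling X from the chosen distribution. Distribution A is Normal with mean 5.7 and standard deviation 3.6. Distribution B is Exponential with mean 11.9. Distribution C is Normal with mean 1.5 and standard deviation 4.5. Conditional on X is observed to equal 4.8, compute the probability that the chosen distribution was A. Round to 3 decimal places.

Likelihoods f(4.8 | ·): A: 0.107408; B: 0.0561404; C: 0.0677518.
Posterior ∝ prior × likelihood. Numerator for A: 0.28·0.107408 = 0.0300742.
Normalizing constant: 0.28·0.107408 + 0.5·0.0561404 + 0.22·0.0677518 = 0.0730498.
P(A | observation) = 0.0300742 / 0.0730498 = 0.411694.

0.412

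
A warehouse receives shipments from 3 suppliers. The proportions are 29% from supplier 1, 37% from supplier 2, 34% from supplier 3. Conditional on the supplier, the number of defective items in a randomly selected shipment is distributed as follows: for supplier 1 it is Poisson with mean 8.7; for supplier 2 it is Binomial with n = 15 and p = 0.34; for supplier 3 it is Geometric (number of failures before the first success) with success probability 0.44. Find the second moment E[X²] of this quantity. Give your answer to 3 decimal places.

36.876

For each component E[X²] = Var + (mean)², giving 1: 84.39; 2: 29.376; 3: 4.5124.
Overall E[X²] = 0.29·84.39 + 0.37·29.376 + 0.34·4.5124 = 36.8764.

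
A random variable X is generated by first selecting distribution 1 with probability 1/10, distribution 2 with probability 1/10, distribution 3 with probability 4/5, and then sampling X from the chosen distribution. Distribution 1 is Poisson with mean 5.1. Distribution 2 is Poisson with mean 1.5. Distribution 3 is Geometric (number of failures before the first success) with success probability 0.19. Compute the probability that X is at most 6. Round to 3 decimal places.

Conditional on each component, P(X ≤ 6): 1: 0.74742; 2: 0.999074; 3: 0.771232.
By total probability, P(X ≤ 6) = 0.1·0.74742 + 0.1·0.999074 + 0.8·0.771232 = 0.791635.

0.792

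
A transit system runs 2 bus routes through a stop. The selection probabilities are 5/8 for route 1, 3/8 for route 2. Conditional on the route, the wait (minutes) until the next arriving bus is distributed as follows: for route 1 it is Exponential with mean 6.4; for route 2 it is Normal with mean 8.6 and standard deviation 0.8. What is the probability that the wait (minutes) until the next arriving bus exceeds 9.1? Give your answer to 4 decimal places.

Conditional on each route, P(X > 9.1): 1: 0.241261; 2: 0.265986.
By total probability, P(X > 9.1) = 0.625·0.241261 + 0.375·0.265986 = 0.250533.

0.2505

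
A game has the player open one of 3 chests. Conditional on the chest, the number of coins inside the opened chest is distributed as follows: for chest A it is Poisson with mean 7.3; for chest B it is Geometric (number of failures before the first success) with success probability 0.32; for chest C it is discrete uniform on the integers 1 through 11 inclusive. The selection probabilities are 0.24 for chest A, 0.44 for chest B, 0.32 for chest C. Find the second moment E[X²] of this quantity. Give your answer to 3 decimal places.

34.170

For each component E[X²] = Var + (mean)², giving A: 60.59; B: 11.1562; C: 46.
Overall E[X²] = 0.24·60.59 + 0.44·11.1562 + 0.32·46 = 34.1703.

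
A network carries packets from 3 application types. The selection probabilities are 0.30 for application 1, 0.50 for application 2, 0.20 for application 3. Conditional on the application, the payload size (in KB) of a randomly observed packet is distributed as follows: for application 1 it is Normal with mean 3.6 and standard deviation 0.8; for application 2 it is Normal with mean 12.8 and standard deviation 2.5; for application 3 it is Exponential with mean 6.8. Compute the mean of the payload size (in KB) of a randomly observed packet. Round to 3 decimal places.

Component means — 1: 3.6; 2: 12.8; 3: 6.8.
E[X] = 0.3·3.6 + 0.5·12.8 + 0.2·6.8 = 8.84.

8.840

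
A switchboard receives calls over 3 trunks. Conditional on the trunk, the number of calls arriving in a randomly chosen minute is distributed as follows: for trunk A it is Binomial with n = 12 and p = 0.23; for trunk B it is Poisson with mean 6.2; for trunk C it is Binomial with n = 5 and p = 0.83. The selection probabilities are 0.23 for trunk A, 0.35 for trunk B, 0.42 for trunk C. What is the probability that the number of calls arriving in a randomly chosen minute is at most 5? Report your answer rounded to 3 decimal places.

0.786

Conditional on each trunk, P(X ≤ 5): A: 0.962631; B: 0.414113; C: 1.
By total probability, P(X ≤ 5) = 0.23·0.962631 + 0.35·0.414113 + 0.42·1 = 0.786345.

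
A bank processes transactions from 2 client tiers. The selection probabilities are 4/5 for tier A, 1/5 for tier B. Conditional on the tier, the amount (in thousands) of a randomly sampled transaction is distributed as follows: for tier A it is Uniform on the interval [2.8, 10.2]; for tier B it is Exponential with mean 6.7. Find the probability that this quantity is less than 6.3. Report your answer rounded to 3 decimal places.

Conditional on each tier, P(X < 6.3): A: 0.472973; B: 0.609489.
By total probability, P(X < 6.3) = 0.8·0.472973 + 0.2·0.609489 = 0.500276.

0.500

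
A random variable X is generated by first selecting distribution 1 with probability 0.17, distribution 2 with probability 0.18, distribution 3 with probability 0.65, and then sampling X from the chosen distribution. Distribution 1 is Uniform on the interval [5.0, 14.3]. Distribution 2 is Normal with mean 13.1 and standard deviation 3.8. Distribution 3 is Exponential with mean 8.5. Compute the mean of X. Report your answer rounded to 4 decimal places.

Component means — 1: 9.65; 2: 13.1; 3: 8.5.
E[X] = 0.17·9.65 + 0.18·13.1 + 0.65·8.5 = 9.5235.

9.5235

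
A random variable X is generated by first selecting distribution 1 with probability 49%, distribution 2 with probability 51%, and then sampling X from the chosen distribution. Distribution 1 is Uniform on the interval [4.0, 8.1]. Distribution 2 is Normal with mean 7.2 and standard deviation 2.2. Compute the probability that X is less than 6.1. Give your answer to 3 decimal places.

0.408

Conditional on each component, P(X < 6.1): 1: 0.512195; 2: 0.308538.
By total probability, P(X < 6.1) = 0.49·0.512195 + 0.51·0.308538 = 0.40833.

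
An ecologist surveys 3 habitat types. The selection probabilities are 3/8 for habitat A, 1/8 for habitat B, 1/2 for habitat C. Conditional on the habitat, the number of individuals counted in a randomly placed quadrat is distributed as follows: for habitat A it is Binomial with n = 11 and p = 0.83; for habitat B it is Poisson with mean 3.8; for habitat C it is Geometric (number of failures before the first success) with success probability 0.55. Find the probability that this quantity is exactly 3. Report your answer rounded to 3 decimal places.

Conditional on each habitat, P(X = 3): A: 6.58127e-05; B: 0.204588; C: 0.0501187.
By total probability, P(X = 3) = 0.375·6.58127e-05 + 0.125·0.204588 + 0.5·0.0501187 = 0.0506576.

0.051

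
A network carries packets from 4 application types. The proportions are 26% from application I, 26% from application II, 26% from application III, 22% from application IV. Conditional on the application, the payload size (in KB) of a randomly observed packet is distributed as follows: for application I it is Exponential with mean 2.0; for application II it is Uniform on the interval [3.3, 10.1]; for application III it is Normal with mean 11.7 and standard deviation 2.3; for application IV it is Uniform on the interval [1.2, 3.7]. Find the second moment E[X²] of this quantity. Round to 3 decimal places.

53.155

For each component E[X²] = Var + (mean)², giving I: 8; II: 48.7433; III: 142.18; IV: 6.52333.
Overall E[X²] = 0.26·8 + 0.26·48.7433 + 0.26·142.18 + 0.22·6.52333 = 53.1552.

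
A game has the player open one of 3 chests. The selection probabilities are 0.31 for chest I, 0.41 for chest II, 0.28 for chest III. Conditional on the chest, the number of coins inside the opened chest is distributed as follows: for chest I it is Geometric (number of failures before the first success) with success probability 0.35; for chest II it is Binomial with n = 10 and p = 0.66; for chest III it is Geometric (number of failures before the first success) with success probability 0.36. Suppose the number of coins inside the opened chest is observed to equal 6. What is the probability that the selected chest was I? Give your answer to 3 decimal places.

Likelihoods P(X=6 | ·): I: 0.0263966; II: 0.231952; III: 0.024739.
Posterior ∝ prior × likelihood. Numerator for I: 0.31·0.0263966 = 0.00818295.
Normalizing constant: 0.31·0.0263966 + 0.41·0.231952 + 0.28·0.024739 = 0.11021.
P(I | observation) = 0.00818295 / 0.11021 = 0.0742485.

0.074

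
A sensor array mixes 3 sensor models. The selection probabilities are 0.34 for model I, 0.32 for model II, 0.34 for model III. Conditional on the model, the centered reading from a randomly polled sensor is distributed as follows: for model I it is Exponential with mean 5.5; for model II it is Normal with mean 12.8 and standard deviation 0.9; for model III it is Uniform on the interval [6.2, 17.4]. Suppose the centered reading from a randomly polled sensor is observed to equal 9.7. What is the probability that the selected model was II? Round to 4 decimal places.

0.0091

Likelihoods f(9.7 | ·): I: 0.0311673; II: 0.00117595; III: 0.0892857.
Posterior ∝ prior × likelihood. Numerator for II: 0.32·0.00117595 = 0.000376305.
Normalizing constant: 0.34·0.0311673 + 0.32·0.00117595 + 0.34·0.0892857 = 0.0413303.
P(II | observation) = 0.000376305 / 0.0413303 = 0.00910481.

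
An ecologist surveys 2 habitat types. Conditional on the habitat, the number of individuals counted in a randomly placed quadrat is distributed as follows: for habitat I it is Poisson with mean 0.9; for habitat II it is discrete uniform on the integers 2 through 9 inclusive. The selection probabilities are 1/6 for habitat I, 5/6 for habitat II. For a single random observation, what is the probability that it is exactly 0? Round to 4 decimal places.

Conditional on each habitat, P(X = 0): I: 0.40657; II: 0.
By total probability, P(X = 0) = 0.166667·0.40657 + 0.833333·0 = 0.0677616.

0.0678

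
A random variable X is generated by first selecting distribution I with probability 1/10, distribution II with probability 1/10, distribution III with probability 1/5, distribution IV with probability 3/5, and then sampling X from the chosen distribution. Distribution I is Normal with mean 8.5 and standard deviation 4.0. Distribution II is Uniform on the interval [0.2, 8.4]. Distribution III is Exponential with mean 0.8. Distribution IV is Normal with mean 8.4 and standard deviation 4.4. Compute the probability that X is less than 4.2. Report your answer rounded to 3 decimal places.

Conditional on each component, P(X < 4.2): I: 0.141187; II: 0.487805; III: 0.994752; IV: 0.169904.
By total probability, P(X < 4.2) = 0.1·0.141187 + 0.1·0.487805 + 0.2·0.994752 + 0.6·0.169904 = 0.363792.

0.364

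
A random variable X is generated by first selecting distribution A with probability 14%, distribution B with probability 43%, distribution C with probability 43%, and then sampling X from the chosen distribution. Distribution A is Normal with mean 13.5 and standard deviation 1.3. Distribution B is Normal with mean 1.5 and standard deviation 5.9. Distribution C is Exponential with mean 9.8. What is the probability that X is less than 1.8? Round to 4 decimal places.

0.2959

Conditional on each component, P(X < 1.8): A: 0; B: 0.520276; C: 0.167792.
By total probability, P(X < 1.8) = 0.14·0 + 0.43·0.520276 + 0.43·0.167792 = 0.29587.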